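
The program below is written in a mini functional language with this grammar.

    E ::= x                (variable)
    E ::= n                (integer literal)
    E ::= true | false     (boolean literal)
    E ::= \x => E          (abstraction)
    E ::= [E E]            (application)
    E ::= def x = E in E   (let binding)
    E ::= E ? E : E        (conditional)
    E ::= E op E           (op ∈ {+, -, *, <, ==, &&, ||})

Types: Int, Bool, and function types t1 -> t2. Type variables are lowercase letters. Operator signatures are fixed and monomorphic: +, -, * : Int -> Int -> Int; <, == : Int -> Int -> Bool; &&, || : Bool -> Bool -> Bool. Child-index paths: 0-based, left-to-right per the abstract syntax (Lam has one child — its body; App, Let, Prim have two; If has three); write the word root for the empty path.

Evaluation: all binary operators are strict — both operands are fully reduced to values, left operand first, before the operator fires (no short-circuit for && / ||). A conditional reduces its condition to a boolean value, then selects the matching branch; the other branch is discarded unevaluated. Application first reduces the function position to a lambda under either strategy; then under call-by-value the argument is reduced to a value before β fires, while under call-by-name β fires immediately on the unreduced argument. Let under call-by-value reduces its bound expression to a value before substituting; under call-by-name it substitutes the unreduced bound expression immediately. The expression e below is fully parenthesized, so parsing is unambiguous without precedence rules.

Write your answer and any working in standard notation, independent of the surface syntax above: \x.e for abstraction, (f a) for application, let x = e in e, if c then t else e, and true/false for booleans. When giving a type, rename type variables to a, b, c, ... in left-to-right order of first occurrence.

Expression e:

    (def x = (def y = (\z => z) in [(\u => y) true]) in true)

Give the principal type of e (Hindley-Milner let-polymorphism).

Trace:
z : a
\z._ : a -> a
let y : forall. a -> a
y : c -> c
\u._ : b -> c -> c
  unify b -> c -> c ~ Bool -> d
  unify b ~ Bool
  unify c -> c ~ d
_ _ : c -> c
let x : forall. c -> c

Answer: Bool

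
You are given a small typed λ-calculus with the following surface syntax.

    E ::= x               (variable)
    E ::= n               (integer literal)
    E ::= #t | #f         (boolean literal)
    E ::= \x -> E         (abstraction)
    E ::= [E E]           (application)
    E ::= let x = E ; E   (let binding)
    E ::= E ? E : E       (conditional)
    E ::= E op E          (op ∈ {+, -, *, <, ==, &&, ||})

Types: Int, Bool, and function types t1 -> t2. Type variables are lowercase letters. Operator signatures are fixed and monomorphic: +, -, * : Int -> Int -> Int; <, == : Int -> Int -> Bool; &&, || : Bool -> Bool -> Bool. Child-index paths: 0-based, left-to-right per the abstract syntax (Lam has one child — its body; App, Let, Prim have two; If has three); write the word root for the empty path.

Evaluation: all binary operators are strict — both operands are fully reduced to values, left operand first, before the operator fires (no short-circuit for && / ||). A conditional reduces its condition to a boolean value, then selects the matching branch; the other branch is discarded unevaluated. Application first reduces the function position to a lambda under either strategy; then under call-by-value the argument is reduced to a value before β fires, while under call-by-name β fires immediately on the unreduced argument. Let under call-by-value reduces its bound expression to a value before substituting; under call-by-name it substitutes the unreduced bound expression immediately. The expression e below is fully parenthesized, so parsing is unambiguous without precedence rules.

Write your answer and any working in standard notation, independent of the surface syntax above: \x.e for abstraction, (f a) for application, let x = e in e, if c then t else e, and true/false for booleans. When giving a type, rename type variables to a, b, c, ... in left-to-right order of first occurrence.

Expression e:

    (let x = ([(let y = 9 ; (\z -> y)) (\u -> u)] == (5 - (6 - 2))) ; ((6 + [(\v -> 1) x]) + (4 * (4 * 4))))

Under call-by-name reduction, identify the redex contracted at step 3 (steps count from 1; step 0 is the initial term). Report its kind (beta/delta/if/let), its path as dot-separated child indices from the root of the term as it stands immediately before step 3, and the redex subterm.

Derivation:
step 0: (let x = (((let y = 9 in (\z.y)) (\u.u)) == (5 - (6 - 2))) in ((6 + ((\v.1) x)) + (4 * (4 * 4))))
step 1: [let@root] ((6 + ((\v.1) (((let y = 9 in (\z.y)) (\u.u)) == (5 - (6 - 2))))) + (4 * (4 * 4)))
step 2: [beta@0.1] ((6 + 1) + (4 * (4 * 4)))
step 3: [delta@0] (7 + (4 * (4 * 4)))

Answer: delta at 0 : (6 + 1)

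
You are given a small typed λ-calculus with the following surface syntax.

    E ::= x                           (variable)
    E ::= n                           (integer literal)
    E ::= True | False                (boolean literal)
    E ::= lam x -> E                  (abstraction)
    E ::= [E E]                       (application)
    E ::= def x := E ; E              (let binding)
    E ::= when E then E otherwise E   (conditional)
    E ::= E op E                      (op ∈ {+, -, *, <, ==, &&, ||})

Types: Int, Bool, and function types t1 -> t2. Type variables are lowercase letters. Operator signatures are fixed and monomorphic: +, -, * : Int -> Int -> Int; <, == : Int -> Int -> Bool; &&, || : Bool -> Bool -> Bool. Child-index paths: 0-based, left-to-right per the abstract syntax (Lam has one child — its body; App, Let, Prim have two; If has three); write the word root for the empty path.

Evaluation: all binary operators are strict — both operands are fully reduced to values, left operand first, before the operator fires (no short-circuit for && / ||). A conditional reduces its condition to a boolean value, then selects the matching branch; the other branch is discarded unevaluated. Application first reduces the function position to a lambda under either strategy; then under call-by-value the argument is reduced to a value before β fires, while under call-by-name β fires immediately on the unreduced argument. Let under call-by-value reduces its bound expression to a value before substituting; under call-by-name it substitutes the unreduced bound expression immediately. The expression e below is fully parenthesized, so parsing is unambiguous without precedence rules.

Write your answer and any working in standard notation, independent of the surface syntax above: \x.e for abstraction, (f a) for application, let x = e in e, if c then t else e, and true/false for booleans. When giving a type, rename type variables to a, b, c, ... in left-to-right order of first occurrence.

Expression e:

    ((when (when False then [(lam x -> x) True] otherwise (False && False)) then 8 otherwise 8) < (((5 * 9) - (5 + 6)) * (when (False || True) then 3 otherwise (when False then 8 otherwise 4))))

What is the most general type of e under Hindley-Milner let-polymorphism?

Answer: Bool

Derivation:
  unify Bool ~ Bool
x : a
\x._ : a -> a
  unify a -> a ~ Bool -> b
  unify a ~ Bool
  unify Bool ~ b
_ _ : Bool
  unify Bool ~ Bool
  unify Bool ~ Bool
  unify Bool ~ Bool
  unify Bool ~ Bool
  unify Int ~ Int
  unify Int ~ Int
  unify Int ~ Int
  unify Int ~ Int
  unify Int ~ Int
  unify Int ~ Int
  unify Int ~ Int
  unify Int ~ Int
  unify Int ~ Int
  unify Bool ~ Bool
  unify Bool ~ Bool
  unify Bool ~ Bool
  unify Bool ~ Bool
  unify Int ~ Int
  unify Int ~ Int
  unify Int ~ Int
  unify Int ~ Int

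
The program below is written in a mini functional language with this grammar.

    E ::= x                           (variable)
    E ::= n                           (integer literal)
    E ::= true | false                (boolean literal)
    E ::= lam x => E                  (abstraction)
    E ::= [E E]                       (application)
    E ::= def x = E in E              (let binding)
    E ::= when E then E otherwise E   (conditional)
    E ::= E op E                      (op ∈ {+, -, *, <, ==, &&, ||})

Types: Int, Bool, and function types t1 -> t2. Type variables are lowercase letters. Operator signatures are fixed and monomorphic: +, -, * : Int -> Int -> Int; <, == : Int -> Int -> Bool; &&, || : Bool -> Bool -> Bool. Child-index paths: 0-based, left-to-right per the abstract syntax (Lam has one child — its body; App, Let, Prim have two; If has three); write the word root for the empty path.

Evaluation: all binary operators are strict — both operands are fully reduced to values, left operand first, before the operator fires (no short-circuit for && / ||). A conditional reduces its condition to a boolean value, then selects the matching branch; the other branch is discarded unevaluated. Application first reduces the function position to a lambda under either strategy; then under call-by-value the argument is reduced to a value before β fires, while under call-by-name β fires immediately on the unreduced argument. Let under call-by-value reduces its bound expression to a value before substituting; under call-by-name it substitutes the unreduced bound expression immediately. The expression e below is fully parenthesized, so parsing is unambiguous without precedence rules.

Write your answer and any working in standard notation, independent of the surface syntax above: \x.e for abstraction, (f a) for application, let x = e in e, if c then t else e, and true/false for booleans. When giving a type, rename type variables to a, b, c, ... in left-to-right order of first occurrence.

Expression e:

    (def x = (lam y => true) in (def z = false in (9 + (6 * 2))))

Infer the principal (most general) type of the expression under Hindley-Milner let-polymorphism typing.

Working:
\y._ : a -> Bool
let x : forall. a -> Bool
let z : Bool
  unify Int ~ Int
  unify Int ~ Int
  unify Int ~ Int
  unify Int ~ Int

Answer: Int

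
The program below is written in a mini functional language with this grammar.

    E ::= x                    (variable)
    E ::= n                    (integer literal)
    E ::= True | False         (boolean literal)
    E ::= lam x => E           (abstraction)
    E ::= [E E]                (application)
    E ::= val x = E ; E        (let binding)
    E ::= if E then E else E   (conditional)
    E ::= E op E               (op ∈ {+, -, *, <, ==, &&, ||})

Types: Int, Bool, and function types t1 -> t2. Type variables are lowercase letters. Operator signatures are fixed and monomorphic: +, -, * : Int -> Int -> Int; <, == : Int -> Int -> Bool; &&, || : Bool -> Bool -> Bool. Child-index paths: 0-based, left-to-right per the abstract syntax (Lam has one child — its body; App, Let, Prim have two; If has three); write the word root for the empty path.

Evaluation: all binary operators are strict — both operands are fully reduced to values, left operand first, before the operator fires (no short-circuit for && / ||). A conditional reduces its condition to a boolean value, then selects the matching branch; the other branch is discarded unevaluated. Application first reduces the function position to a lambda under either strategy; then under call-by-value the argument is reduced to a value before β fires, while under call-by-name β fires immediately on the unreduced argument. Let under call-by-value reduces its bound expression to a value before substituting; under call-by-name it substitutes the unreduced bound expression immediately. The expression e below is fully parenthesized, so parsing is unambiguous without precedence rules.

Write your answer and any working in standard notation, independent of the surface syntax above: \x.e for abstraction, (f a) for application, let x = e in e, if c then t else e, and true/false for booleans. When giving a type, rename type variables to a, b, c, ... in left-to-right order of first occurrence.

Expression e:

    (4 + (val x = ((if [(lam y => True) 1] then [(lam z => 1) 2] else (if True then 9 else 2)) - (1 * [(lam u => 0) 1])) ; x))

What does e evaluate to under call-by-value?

Derivation:
step 0: (4 + (let x = ((if ((\y.true) 1) then ((\z.1) 2) else (if true then 9 else 2)) - (1 * ((\u.0) 1))) in x))
step 1: [beta@1.0.0.0] (4 + (let x = ((if true then ((\z.1) 2) else (if true then 9 else 2)) - (1 * ((\u.0) 1))) in x))
step 2: [if@1.0.0] (4 + (let x = (((\z.1) 2) - (1 * ((\u.0) 1))) in x))
step 3: [beta@1.0.0] (4 + (let x = (1 - (1 * ((\u.0) 1))) in x))
step 4: [beta@1.0.1.1] (4 + (let x = (1 - (1 * 0)) in x))
step 5: [delta@1.0.1] (4 + (let x = (1 - 0) in x))
step 6: [delta@1.0] (4 + (let x = 1 in x))
step 7: [let@1] (4 + 1)
step 8: [delta@root] 5

Answer: 5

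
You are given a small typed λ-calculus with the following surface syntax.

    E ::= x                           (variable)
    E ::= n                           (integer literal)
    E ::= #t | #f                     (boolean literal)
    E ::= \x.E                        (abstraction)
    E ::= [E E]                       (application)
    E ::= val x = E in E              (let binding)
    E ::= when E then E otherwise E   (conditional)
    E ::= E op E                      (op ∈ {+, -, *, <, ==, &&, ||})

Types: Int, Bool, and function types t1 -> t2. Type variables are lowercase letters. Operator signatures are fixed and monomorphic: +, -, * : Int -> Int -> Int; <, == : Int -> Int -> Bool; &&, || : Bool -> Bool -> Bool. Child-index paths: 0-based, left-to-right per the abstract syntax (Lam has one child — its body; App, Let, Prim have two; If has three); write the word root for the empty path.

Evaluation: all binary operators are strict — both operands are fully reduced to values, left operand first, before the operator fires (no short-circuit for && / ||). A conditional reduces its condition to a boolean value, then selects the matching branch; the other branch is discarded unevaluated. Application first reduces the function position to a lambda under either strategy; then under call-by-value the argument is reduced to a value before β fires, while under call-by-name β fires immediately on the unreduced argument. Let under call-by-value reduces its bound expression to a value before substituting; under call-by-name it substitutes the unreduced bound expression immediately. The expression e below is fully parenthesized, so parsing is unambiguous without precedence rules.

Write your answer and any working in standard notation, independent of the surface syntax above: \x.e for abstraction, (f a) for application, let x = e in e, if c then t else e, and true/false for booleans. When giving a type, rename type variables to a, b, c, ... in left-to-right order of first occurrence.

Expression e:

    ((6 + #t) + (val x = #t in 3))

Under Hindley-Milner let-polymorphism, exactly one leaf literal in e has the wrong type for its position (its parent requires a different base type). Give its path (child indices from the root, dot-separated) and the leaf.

Answer: 0.1 : true

Trace:
  unify Int ~ Int
  unify Bool ~ Int
  FAIL: mismatch Bool ~ Int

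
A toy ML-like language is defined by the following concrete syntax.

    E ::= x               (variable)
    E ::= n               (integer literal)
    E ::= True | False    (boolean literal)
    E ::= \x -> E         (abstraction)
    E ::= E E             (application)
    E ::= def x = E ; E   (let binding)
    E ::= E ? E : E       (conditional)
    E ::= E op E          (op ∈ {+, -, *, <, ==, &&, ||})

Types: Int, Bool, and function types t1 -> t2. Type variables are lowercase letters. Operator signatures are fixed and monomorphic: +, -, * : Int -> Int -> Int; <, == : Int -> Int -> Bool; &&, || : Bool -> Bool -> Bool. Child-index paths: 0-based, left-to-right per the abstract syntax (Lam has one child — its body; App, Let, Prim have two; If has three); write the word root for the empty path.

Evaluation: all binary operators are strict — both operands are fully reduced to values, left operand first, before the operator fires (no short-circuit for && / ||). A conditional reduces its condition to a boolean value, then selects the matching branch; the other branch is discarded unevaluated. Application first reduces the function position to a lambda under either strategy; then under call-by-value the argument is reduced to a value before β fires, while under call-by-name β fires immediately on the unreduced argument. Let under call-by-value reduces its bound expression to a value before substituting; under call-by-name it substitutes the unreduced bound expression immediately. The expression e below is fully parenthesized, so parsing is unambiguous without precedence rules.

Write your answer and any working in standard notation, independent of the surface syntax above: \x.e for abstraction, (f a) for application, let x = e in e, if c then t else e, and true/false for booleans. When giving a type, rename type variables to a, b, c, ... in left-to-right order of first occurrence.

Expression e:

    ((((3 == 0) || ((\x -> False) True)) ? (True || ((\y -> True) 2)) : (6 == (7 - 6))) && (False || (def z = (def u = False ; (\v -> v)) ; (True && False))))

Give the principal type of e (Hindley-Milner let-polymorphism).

Trace:
  unify Int ~ Int
  unify Int ~ Int
  unify Bool ~ Bool
\x._ : a -> Bool
  unify a -> Bool ~ Bool -> b
  unify a ~ Bool
  unify Bool ~ b
_ _ : Bool
  unify Bool ~ Bool
  unify Bool ~ Bool
  unify Bool ~ Bool
\y._ : c -> Bool
  unify c -> Bool ~ Int -> d
  unify c ~ Int
  unify Bool ~ d
_ _ : Bool
  unify Bool ~ Bool
  unify Int ~ Int
  unify Int ~ Int
  unify Int ~ Int
  unify Int ~ Int
  unify Bool ~ Bool
  unify Bool ~ Bool
  unify Bool ~ Bool
let u : Bool
v : e
\v._ : e -> e
let z : forall. e -> e
  unify Bool ~ Bool
  unify Bool ~ Bool
  unify Bool ~ Bool
  unify Bool ~ Bool

Answer: Bool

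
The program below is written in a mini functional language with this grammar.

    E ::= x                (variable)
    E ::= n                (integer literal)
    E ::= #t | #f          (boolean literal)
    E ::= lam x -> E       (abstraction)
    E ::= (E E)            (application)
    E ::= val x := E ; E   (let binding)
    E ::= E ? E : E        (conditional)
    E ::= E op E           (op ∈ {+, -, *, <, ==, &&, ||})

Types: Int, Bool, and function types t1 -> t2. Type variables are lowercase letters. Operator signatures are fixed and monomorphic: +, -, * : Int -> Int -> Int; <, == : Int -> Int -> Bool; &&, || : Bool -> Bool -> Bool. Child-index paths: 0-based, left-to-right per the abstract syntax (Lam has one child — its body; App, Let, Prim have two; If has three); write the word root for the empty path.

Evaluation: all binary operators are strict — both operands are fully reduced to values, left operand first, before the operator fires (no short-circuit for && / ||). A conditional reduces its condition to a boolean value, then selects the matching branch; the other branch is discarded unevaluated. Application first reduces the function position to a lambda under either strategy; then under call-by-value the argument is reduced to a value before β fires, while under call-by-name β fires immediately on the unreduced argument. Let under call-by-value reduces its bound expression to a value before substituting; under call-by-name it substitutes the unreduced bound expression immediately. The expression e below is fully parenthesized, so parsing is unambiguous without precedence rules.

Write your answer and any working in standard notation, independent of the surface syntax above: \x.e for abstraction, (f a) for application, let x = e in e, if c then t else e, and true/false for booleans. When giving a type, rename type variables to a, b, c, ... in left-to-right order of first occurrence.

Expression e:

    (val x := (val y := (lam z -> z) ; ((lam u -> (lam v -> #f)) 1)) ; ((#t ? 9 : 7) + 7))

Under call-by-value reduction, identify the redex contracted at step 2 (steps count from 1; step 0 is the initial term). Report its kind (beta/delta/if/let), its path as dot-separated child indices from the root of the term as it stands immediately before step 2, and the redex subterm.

Trace:
step 0: (let x = (let y = (\z.z) in ((\u.(\v.false)) 1)) in ((if true then 9 else 7) + 7))
step 1: [let@0] (let x = ((\u.(\v.false)) 1) in ((if true then 9 else 7) + 7))
step 2: [beta@0] (let x = (\v.false) in ((if true then 9 else 7) + 7))

Answer: beta at 0 : ((\u.(\v.false)) 1)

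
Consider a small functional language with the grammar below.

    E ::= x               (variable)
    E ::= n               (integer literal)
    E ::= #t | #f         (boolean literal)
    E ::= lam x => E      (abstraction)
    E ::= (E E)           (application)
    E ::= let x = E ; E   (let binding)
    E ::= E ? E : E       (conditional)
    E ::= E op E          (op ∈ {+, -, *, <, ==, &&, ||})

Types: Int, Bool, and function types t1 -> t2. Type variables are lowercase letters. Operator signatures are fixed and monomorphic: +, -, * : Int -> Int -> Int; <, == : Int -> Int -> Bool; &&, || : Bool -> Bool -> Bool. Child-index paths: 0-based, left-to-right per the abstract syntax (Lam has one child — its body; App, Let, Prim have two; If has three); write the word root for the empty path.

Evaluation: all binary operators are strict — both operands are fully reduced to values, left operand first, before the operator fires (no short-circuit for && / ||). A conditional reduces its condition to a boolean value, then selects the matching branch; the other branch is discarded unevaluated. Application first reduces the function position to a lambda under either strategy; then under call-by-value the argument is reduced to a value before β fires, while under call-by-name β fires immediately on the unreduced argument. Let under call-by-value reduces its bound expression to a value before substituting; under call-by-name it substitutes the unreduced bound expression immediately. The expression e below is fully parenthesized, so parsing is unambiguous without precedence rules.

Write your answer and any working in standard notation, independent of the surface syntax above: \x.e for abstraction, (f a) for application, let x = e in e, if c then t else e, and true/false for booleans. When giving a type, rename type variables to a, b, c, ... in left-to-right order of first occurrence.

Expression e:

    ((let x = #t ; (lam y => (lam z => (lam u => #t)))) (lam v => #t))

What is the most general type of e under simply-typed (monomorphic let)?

Answer: a -> b -> Bool

Trace:
let x : Bool
\u._ : c -> Bool
\z._ : b -> c -> Bool
\y._ : a -> b -> c -> Bool
\v._ : d -> Bool
  unify a -> b -> c -> Bool ~ (d -> Bool) -> e
  unify a ~ d -> Bool
  unify b -> c -> Bool ~ e
_ _ : b -> c -> Bool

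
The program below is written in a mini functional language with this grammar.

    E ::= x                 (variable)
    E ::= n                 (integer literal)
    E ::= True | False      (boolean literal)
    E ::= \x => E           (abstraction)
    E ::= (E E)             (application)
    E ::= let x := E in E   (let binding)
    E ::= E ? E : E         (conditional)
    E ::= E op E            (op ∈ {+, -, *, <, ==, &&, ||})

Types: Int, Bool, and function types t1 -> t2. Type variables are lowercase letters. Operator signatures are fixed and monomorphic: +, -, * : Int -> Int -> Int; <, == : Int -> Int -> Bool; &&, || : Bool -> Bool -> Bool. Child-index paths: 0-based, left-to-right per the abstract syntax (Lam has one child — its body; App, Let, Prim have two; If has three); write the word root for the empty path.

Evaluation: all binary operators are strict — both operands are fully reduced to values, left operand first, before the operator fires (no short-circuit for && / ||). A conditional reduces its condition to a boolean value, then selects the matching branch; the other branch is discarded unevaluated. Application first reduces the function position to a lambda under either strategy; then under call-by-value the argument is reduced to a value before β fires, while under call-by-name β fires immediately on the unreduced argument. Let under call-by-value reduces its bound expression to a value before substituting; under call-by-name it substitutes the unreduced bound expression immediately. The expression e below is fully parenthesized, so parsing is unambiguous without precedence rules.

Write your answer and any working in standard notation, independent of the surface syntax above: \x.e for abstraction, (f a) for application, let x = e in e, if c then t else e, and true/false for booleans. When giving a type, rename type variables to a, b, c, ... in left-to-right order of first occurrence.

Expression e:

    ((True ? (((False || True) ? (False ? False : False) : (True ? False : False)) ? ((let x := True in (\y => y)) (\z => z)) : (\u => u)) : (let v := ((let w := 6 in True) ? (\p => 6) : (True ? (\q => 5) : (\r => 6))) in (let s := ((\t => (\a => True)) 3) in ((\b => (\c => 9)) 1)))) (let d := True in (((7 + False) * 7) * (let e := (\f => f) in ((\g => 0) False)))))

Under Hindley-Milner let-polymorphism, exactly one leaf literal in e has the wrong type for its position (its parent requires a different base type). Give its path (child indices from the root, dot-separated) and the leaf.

Answer: 1.1.0.0.1 : false

Working:
  unify Bool ~ Bool
  unify Bool ~ Bool
  unify Bool ~ Bool
  unify Bool ~ Bool
  unify Bool ~ Bool
  unify Bool ~ Bool
  unify Bool ~ Bool
  unify Bool ~ Bool
  unify Bool ~ Bool
  unify Bool ~ Bool
let x : Bool
y : a
\y._ : a -> a
z : b
\z._ : b -> b
  unify a -> a ~ (b -> b) -> c
  unify a ~ b -> b
  unify b -> b ~ c
_ _ : b -> b
u : d
\u._ : d -> d
  unify b -> b ~ d -> d
  unify b ~ d
  unify d ~ d
let w : Int
  unify Bool ~ Bool
\p._ : e -> Int
  unify Bool ~ Bool
\q._ : f -> Int
\r._ : g -> Int
  unify f -> Int ~ g -> Int
  unify f ~ g
  unify Int ~ Int
  unify e -> Int ~ g -> Int
  unify e ~ g
  unify Int ~ Int
let v : forall. g -> Int
\a._ : i -> Bool
\t._ : h -> i -> Bool
  unify h -> i -> Bool ~ Int -> j
  unify h ~ Int
  unify i -> Bool ~ j
_ _ : i -> Bool
let s : forall. i -> Bool
\c._ : l -> Int
\b._ : k -> l -> Int
  unify k -> l -> Int ~ Int -> m
  unify k ~ Int
  unify l -> Int ~ m
_ _ : l -> Int
  unify d -> d ~ l -> Int
  unify d ~ l
  unify l ~ Int
let d : Bool
  unify Int ~ Int
  unify Bool ~ Int
  FAIL: mismatch Bool ~ Int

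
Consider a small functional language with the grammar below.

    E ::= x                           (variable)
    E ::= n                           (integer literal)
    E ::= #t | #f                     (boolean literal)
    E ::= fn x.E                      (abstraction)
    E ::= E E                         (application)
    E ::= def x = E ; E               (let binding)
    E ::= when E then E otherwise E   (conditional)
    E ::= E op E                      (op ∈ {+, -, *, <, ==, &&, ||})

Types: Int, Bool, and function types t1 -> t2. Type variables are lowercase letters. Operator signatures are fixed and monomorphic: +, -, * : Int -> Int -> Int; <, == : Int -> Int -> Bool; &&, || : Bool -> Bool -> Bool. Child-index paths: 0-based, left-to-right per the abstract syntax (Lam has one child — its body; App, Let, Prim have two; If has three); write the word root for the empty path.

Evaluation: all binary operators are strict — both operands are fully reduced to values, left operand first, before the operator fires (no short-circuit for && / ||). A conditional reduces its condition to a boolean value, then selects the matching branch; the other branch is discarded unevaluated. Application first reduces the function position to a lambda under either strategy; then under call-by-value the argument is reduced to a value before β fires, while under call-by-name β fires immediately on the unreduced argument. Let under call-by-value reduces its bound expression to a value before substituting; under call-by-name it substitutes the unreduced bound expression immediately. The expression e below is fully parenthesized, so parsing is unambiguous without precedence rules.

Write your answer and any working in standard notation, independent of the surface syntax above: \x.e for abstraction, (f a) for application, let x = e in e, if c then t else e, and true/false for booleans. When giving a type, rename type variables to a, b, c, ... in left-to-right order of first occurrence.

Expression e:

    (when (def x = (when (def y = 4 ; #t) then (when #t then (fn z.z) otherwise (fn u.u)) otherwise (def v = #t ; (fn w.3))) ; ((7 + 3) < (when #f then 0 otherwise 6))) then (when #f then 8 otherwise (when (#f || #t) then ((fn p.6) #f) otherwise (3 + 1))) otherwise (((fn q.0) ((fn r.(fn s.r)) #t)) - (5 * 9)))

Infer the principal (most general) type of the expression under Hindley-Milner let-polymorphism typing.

Answer: Int

Working:
let y : Int
  unify Bool ~ Bool
  unify Bool ~ Bool
z : a
\z._ : a -> a
u : b
\u._ : b -> b
  unify a -> a ~ b -> b
  unify a ~ b
  unify b ~ b
let v : Bool
\w._ : c -> Int
  unify b -> b ~ c -> Int
  unify b ~ c
  unify c ~ Int
let x : Int -> Int
  unify Int ~ Int
  unify Int ~ Int
  unify Int ~ Int
  unify Bool ~ Bool
  unify Int ~ Int
  unify Int ~ Int
  unify Bool ~ Bool
  unify Bool ~ Bool
  unify Bool ~ Bool
  unify Bool ~ Bool
  unify Bool ~ Bool
\p._ : d -> Int
  unify d -> Int ~ Bool -> e
  unify d ~ Bool
  unify Int ~ e
_ _ : Int
  unify Int ~ Int
  unify Int ~ Int
  unify Int ~ Int
  unify Int ~ Int
\q._ : f -> Int
r : g
\s._ : h -> g
\r._ : g -> h -> g
  unify g -> h -> g ~ Bool -> i
  unify g ~ Bool
  unify h -> Bool ~ i
_ _ : h -> Bool
  unify f -> Int ~ (h -> Bool) -> j
  unify f ~ h -> Bool
  unify Int ~ j
_ _ : Int
  unify Int ~ Int
  unify Int ~ Int
  unify Int ~ Int
  unify Int ~ Int
  unify Int ~ Int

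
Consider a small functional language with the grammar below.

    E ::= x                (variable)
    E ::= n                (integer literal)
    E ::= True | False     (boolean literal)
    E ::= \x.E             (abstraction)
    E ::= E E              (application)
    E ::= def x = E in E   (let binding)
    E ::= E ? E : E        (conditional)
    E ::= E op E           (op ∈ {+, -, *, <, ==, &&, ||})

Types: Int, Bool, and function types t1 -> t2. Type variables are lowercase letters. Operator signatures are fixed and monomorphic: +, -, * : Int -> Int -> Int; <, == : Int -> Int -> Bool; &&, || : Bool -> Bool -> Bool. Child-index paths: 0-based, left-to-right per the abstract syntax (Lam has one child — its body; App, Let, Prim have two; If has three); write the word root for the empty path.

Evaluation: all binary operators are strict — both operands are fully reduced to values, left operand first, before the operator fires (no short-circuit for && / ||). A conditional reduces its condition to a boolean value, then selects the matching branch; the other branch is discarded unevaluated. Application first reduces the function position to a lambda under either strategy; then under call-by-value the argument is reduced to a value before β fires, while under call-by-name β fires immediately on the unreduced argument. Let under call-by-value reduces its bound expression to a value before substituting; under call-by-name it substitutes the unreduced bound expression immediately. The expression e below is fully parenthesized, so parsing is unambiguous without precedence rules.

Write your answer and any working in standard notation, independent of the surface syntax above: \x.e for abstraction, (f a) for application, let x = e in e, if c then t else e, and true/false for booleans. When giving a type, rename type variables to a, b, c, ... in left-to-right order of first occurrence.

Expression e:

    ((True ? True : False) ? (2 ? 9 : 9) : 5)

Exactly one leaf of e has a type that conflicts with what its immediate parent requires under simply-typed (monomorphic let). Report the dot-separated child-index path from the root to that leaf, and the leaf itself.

Derivation:
  unify Bool ~ Bool
  unify Bool ~ Bool
  unify Bool ~ Bool
  unify Int ~ Bool
  FAIL: mismatch Int ~ Bool

Answer: 1.0 : 2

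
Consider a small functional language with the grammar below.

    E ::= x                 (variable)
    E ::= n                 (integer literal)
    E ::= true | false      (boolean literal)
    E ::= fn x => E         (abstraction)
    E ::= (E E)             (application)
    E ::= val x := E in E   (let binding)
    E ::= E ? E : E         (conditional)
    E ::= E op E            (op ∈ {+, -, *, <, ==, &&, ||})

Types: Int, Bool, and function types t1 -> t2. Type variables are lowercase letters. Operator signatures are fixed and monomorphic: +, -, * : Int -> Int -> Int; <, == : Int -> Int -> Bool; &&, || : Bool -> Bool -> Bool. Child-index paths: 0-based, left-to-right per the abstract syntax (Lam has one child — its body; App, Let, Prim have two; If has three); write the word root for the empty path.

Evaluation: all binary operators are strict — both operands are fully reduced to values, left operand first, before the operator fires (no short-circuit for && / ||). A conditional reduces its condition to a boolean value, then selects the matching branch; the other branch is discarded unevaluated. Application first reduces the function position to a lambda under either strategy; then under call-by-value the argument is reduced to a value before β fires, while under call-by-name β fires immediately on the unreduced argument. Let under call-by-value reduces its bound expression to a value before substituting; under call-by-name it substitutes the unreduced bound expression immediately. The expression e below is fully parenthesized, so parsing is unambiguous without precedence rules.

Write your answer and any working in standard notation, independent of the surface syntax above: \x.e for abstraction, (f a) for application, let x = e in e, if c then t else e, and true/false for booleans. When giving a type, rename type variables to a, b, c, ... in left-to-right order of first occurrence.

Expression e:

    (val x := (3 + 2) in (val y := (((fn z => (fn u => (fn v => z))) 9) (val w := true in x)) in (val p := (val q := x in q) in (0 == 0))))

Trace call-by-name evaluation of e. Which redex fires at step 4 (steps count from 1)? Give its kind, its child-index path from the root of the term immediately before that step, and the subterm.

Trace:
step 0: (let x = (3 + 2) in (let y = (((\z.(\u.(\v.z))) 9) (let w = true in x)) in (let p = (let q = x in q) in (0 == 0))))
step 1: [let@root] (let y = (((\z.(\u.(\v.z))) 9) (let w = true in (3 + 2))) in (let p = (let q = (3 + 2) in q) in (0 == 0)))
step 2: [let@root] (let p = (let q = (3 + 2) in q) in (0 == 0))
step 3: [let@root] (0 == 0)
step 4: [delta@root] true

Answer: delta at root : (0 == 0)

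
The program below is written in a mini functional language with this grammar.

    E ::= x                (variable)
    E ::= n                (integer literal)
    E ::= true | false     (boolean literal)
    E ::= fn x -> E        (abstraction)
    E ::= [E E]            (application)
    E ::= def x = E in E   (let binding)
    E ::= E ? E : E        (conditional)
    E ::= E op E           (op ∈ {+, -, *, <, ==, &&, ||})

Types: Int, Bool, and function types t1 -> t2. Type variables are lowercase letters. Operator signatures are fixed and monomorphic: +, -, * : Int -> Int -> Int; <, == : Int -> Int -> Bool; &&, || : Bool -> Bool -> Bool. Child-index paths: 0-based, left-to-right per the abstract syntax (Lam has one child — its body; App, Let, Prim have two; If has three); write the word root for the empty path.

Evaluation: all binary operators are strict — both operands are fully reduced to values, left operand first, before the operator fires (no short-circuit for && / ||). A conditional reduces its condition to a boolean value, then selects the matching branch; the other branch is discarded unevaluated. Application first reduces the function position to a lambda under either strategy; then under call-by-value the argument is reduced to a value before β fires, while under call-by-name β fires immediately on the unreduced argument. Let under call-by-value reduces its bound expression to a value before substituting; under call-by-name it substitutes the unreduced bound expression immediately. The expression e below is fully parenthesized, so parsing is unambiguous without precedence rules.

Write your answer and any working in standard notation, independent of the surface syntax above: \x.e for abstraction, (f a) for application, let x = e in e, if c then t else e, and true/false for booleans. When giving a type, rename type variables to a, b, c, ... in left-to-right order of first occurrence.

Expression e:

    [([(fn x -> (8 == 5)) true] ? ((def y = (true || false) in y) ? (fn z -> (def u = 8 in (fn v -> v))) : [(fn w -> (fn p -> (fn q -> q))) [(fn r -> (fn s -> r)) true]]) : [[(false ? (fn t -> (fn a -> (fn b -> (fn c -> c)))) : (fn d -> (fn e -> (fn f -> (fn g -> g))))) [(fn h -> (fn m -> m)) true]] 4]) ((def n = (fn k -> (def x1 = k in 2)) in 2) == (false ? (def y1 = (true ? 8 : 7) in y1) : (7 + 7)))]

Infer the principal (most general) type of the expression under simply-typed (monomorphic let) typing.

Working:
  unify Int ~ Int
  unify Int ~ Int
\x._ : a -> Bool
  unify a -> Bool ~ Bool -> b
  unify a ~ Bool
  unify Bool ~ b
_ _ : Bool
  unify Bool ~ Bool
  unify Bool ~ Bool
  unify Bool ~ Bool
let y : Bool
y : Bool
  unify Bool ~ Bool
let u : Int
v : d
\v._ : d -> d
\z._ : c -> d -> d
q : g
\q._ : g -> g
\p._ : f -> g -> g
\w._ : e -> f -> g -> g
r : h
\s._ : i -> h
\r._ : h -> i -> h
  unify h -> i -> h ~ Bool -> j
  unify h ~ Bool
  unify i -> Bool ~ j
_ _ : i -> Bool
  unify e -> f -> g -> g ~ (i -> Bool) -> k
  unify e ~ i -> Bool
  unify f -> g -> g ~ k
_ _ : f -> g -> g
  unify c -> d -> d ~ f -> g -> g
  unify c ~ f
  unify d -> d ~ g -> g
  unify d ~ g
  unify g ~ g
  unify Bool ~ Bool
c : o
\c._ : o -> o
\b._ : n -> o -> o
\a._ : m -> n -> o -> o
\t._ : l -> m -> n -> o -> o
g : s
\g._ : s -> s
\f._ : r -> s -> s
\e._ : q -> r -> s -> s
\d._ : p -> q -> r -> s -> s
  unify l -> m -> n -> o -> o ~ p -> q -> r -> s -> s
  unify l ~ p
  unify m -> n -> o -> o ~ q -> r -> s -> s
  unify m ~ q
  unify n -> o -> o ~ r -> s -> s
  unify n ~ r
  unify o -> o ~ s -> s
  unify o ~ s
  unify s ~ s
m : u
\m._ : u -> u
\h._ : t -> u -> u
  unify t -> u -> u ~ Bool -> v
  unify t ~ Bool
  unify u -> u ~ v
_ _ : u -> u
  unify p -> q -> r -> s -> s ~ (u -> u) -> w
  unify p ~ u -> u
  unify q -> r -> s -> s ~ w
_ _ : q -> r -> s -> s
  unify q -> r -> s -> s ~ Int -> x
  unify q ~ Int
  unify r -> s -> s ~ x
_ _ : r -> s -> s
  unify f -> g -> g ~ r -> s -> s
  unify f ~ r
  unify g -> g ~ s -> s
  unify g ~ s
  unify s ~ s
k : y
let x1 : y
\k._ : y -> Int
let n : y -> Int
  unify Int ~ Int
  unify Bool ~ Bool
  unify Bool ~ Bool
  unify Int ~ Int
let y1 : Int
y1 : Int
  unify Int ~ Int
  unify Int ~ Int
  unify Int ~ Int
  unify Int ~ Int
  unify r -> s -> s ~ Bool -> z
  unify r ~ Bool
  unify s -> s ~ z
_ _ : s -> s

Answer: a -> a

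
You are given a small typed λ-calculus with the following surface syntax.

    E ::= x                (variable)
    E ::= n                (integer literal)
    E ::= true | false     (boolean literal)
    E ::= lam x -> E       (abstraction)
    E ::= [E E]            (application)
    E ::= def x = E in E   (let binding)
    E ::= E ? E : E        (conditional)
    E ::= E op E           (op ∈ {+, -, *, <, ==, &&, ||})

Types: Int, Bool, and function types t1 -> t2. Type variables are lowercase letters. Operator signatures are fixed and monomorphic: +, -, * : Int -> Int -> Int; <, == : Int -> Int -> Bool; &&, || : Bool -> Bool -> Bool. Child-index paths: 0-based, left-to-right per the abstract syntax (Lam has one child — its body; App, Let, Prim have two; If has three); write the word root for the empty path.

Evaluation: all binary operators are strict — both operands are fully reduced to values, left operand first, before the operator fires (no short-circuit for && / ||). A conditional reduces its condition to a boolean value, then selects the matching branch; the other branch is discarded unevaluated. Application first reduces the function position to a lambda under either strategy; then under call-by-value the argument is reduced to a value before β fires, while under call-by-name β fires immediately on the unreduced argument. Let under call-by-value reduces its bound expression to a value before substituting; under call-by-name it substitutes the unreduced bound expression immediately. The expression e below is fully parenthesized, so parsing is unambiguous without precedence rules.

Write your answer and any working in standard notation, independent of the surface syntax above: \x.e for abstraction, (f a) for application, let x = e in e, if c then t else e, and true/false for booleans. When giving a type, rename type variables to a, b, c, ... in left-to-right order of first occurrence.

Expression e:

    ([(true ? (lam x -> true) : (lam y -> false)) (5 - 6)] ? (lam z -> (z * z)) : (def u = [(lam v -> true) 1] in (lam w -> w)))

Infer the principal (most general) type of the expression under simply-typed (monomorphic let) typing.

Answer: Int -> Int

Working:
  unify Bool ~ Bool
\x._ : a -> Bool
\y._ : b -> Bool
  unify a -> Bool ~ b -> Bool
  unify a ~ b
  unify Bool ~ Bool
  unify Int ~ Int
  unify Int ~ Int
  unify b -> Bool ~ Int -> c
  unify b ~ Int
  unify Bool ~ c
_ _ : Bool
  unify Bool ~ Bool
z : d
  unify d ~ Int
z : Int
  unify Int ~ Int
\z._ : Int -> Int
\v._ : e -> Bool
  unify e -> Bool ~ Int -> f
  unify e ~ Int
  unify Bool ~ f
_ _ : Bool
let u : Bool
w : g
\w._ : g -> g
  unify Int -> Int ~ g -> g
  unify Int ~ g
  unify Int ~ Int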